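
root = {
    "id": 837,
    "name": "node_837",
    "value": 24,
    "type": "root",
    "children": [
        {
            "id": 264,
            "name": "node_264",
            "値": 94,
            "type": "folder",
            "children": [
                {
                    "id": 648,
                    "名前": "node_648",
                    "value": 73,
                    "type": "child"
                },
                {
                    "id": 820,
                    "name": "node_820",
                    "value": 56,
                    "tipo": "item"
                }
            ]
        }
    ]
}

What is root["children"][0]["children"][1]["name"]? "node_820"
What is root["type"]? "root"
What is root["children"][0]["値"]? 94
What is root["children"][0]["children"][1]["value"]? 56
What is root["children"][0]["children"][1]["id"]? 820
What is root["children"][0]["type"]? "folder"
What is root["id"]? 837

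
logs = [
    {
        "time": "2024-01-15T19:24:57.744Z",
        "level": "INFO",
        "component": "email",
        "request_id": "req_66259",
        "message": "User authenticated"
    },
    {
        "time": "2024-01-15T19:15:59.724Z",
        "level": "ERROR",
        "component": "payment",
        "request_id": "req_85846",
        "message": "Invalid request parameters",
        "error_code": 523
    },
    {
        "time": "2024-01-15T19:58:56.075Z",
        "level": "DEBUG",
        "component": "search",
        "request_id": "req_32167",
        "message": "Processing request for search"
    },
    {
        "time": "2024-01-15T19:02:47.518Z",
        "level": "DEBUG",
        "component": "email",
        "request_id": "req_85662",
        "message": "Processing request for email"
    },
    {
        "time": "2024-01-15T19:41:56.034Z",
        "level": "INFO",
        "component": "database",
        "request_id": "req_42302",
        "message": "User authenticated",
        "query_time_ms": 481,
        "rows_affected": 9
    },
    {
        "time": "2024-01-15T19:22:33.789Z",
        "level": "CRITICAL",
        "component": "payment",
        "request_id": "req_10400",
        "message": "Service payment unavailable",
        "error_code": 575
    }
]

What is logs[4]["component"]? "database"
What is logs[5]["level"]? "CRITICAL"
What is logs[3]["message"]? "Processing request for email"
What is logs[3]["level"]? "DEBUG"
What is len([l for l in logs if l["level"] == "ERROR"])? 1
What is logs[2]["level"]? "DEBUG"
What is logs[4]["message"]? "User authenticated"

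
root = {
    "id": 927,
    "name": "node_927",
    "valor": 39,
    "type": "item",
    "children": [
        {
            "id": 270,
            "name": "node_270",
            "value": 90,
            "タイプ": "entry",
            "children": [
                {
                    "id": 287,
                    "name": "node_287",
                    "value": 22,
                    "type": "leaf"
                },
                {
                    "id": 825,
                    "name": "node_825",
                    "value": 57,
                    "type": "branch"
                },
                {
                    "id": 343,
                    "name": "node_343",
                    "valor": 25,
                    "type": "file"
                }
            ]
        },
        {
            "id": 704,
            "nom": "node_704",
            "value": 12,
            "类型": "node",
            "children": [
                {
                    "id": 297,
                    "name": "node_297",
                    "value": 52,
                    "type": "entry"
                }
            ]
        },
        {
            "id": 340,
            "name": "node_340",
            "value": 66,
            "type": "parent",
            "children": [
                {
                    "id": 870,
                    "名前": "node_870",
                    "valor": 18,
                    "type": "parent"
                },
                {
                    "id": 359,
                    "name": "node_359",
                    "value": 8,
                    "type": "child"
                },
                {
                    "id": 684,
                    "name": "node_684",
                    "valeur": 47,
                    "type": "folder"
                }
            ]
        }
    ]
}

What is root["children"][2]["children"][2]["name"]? "node_684"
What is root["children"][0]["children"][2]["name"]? "node_343"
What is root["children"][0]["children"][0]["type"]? "leaf"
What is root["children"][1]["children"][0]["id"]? 297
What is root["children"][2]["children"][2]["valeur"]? 47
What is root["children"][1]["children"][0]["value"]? 52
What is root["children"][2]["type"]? "parent"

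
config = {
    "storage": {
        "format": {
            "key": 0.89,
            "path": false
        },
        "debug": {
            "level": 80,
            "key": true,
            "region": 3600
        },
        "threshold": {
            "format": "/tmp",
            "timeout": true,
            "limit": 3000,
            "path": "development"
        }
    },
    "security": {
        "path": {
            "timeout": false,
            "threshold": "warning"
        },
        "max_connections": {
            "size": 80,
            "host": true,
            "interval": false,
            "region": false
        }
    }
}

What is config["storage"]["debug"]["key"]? True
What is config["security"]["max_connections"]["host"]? True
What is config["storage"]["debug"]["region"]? 3600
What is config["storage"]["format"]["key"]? 0.89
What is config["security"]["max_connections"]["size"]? 80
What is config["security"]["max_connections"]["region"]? False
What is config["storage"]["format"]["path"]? False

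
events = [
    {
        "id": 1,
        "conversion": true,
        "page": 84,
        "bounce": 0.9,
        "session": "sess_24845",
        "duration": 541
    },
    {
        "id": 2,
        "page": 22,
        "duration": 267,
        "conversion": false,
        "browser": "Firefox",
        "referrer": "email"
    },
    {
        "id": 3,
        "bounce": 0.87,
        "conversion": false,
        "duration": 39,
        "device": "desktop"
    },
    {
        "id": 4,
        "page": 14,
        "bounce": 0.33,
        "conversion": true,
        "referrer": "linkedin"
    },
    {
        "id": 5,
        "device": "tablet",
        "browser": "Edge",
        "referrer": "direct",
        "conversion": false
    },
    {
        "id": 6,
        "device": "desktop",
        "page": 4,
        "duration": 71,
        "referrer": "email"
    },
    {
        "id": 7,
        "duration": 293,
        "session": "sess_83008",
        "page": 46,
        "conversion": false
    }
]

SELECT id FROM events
[1, 2, 3, 4, 5, 6, 7]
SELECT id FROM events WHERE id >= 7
[7]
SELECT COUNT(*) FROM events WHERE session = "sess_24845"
1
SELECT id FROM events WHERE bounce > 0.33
[1, 3]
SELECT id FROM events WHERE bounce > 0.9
[]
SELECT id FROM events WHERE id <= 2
[1, 2]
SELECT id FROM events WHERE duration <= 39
[3]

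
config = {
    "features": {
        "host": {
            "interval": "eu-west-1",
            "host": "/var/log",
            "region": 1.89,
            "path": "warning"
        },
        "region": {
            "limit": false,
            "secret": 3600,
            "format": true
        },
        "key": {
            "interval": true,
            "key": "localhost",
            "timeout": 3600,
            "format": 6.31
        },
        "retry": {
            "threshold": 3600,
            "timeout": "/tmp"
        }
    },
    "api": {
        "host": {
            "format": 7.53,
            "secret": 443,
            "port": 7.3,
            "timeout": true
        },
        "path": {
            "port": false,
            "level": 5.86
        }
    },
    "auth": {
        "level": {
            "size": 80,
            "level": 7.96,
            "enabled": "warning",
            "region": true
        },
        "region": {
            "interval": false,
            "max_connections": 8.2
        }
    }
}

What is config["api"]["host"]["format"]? 7.53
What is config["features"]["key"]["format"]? 6.31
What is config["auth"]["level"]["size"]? 80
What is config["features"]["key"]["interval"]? True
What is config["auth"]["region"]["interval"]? False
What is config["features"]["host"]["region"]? 1.89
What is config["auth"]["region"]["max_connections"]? 8.2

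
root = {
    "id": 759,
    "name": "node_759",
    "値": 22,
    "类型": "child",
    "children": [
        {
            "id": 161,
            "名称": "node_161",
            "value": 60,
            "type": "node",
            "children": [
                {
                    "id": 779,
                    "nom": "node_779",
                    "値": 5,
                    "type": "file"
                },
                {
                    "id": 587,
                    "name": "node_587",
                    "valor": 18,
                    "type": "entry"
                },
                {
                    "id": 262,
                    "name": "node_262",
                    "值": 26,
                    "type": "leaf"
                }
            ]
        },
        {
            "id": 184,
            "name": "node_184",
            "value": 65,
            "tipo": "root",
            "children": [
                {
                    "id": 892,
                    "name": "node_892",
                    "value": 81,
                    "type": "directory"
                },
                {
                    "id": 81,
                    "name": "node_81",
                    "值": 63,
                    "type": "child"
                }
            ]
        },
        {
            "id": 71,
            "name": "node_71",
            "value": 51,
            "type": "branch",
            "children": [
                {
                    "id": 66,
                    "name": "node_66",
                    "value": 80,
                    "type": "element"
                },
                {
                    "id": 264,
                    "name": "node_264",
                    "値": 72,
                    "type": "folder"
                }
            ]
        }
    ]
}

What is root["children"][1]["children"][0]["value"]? 81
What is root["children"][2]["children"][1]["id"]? 264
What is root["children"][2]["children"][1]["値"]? 72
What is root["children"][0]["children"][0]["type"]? "file"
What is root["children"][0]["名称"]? "node_161"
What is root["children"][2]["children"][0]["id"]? 66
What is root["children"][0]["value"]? 60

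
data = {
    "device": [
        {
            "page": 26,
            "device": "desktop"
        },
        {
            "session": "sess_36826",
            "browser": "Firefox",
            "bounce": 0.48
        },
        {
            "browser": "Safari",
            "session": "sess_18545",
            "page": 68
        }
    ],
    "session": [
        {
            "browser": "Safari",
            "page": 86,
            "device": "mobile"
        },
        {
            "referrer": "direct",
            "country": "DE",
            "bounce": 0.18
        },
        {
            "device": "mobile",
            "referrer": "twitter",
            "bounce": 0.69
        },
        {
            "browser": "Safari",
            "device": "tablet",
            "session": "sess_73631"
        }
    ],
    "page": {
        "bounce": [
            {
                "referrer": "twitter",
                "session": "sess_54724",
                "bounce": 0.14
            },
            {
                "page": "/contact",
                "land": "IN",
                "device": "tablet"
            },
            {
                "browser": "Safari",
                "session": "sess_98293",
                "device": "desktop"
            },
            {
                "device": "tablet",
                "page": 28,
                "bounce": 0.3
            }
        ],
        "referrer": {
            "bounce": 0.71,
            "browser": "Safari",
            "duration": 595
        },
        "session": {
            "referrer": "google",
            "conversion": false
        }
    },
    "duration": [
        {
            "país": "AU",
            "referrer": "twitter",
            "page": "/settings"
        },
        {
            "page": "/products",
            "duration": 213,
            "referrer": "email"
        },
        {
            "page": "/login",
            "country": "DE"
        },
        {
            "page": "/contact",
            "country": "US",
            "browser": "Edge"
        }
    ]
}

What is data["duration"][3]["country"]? "US"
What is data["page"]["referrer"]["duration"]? 595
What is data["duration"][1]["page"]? "/products"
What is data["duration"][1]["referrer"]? "email"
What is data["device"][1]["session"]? "sess_36826"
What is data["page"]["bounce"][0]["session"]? "sess_54724"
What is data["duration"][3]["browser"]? "Edge"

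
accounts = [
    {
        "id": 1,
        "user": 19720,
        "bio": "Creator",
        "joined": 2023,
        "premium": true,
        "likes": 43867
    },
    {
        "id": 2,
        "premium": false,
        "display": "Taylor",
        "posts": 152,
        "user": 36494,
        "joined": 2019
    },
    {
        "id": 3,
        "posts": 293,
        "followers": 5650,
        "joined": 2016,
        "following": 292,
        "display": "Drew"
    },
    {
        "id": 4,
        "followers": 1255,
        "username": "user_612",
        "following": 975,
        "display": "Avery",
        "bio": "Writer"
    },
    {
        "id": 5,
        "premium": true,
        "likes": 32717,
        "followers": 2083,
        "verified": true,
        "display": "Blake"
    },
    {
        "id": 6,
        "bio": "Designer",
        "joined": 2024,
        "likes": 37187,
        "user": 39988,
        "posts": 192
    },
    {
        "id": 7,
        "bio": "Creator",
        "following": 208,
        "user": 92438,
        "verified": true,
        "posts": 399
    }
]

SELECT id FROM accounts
[1, 2, 3, 4, 5, 6, 7]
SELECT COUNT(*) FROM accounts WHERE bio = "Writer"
1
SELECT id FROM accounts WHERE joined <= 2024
[1, 2, 3, 6]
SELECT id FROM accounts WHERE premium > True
[]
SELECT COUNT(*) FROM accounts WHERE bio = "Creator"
2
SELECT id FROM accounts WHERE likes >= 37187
[1, 6]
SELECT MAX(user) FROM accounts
92438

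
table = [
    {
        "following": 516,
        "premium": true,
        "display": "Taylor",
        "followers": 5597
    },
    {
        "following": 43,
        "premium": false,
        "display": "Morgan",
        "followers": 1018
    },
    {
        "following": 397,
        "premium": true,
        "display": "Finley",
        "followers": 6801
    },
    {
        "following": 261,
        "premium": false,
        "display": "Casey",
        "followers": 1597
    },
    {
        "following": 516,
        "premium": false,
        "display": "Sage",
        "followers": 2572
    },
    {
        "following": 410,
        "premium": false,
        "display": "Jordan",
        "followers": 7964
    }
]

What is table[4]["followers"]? 2572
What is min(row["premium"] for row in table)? False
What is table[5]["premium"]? False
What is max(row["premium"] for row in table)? True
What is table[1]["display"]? "Morgan"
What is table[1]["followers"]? 1018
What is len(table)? 6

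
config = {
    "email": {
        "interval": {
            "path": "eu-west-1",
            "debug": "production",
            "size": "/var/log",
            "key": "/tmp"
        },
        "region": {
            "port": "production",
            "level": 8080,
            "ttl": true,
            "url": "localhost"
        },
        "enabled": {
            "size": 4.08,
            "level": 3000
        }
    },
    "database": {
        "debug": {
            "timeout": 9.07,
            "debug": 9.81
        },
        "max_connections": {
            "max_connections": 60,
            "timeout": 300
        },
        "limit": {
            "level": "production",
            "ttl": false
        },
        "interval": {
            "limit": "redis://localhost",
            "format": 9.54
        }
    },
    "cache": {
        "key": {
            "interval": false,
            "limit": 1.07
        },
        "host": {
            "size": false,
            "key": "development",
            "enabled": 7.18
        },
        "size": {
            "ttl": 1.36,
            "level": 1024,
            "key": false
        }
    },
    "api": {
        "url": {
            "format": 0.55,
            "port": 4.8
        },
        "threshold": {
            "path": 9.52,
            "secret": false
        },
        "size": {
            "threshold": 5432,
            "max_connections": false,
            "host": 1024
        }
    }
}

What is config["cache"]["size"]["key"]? False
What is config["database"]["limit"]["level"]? "production"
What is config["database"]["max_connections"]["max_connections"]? 60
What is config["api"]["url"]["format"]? 0.55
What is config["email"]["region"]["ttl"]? True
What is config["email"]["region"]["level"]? 8080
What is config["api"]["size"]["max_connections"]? False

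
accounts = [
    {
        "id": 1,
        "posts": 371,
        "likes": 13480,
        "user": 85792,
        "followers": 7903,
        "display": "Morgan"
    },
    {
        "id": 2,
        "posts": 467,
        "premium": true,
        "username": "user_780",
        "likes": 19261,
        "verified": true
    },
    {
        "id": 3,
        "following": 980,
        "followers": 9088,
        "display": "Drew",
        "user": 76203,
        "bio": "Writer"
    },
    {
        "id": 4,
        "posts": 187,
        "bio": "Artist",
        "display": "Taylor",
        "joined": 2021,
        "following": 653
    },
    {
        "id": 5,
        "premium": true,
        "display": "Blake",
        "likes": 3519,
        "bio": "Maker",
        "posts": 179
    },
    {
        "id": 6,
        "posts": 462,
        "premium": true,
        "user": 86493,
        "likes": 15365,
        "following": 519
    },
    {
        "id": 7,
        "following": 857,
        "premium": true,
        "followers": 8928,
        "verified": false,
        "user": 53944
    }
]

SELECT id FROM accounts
[1, 2, 3, 4, 5, 6, 7]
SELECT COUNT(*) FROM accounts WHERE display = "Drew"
1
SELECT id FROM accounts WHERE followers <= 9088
[1, 3, 7]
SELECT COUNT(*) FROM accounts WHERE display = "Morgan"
1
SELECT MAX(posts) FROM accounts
467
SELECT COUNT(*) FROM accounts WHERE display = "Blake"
1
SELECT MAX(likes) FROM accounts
19261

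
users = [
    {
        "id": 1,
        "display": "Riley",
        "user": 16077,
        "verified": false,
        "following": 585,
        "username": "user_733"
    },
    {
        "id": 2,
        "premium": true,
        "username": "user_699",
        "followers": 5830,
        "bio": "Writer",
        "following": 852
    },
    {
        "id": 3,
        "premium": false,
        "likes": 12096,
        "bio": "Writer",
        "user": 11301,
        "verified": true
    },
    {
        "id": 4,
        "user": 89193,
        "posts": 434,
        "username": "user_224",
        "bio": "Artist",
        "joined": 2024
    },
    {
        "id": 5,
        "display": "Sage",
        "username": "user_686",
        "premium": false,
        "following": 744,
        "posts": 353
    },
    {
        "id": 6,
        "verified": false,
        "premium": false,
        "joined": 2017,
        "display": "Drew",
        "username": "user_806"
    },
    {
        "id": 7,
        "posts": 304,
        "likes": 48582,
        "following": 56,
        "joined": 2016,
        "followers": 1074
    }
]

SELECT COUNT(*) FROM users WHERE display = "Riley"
1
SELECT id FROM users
[1, 2, 3, 4, 5, 6, 7]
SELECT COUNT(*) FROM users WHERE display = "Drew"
1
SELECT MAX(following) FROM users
852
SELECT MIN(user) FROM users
11301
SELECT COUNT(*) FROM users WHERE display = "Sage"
1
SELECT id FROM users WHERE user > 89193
[]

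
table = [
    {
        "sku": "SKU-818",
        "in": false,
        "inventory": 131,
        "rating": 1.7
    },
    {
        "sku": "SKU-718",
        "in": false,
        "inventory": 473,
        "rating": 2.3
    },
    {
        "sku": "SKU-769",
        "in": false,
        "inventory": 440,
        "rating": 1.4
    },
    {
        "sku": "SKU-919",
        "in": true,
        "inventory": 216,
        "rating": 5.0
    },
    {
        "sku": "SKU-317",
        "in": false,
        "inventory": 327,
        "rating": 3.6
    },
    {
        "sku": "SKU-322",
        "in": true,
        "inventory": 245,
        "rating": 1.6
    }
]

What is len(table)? 6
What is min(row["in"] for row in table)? False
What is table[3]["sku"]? "SKU-919"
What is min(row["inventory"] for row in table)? 131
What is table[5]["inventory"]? 245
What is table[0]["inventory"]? 131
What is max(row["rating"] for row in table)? 5.0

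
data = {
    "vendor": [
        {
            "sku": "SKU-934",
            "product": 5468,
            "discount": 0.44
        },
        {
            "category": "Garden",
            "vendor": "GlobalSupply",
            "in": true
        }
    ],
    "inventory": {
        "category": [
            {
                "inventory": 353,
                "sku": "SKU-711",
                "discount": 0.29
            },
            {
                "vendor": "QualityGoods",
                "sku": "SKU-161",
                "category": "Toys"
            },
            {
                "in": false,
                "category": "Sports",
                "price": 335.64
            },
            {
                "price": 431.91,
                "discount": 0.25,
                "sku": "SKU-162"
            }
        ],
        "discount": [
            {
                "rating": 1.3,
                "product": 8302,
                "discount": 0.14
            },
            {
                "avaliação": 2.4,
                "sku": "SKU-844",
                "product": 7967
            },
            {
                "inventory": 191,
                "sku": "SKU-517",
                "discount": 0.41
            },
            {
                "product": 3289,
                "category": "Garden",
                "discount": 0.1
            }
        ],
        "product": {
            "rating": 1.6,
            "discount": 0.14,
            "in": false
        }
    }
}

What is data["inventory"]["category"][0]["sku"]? "SKU-711"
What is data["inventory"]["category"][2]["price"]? 335.64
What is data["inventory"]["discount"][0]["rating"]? 1.3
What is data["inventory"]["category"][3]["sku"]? "SKU-162"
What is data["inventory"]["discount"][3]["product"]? 3289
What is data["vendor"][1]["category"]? "Garden"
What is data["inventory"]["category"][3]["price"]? 431.91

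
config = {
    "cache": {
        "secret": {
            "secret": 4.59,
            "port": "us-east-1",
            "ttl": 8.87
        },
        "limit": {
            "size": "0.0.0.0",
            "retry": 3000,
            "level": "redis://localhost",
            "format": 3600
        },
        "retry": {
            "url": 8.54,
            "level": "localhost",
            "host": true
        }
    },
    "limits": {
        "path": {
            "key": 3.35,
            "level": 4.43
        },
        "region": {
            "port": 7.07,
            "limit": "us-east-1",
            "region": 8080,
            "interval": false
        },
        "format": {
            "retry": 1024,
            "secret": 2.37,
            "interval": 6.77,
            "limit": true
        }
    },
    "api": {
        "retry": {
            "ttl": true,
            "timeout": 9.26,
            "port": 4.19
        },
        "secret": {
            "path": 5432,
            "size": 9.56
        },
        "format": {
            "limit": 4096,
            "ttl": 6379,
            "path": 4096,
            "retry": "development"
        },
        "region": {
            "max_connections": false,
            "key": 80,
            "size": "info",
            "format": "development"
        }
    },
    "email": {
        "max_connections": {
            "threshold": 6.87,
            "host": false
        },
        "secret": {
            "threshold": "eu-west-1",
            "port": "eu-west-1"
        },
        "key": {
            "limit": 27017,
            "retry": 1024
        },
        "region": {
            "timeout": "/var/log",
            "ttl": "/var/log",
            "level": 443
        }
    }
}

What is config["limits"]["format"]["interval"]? 6.77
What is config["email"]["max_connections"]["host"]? False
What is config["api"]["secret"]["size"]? 9.56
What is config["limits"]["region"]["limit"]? "us-east-1"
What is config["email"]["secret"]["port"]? "eu-west-1"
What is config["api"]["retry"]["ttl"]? True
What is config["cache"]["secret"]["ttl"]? 8.87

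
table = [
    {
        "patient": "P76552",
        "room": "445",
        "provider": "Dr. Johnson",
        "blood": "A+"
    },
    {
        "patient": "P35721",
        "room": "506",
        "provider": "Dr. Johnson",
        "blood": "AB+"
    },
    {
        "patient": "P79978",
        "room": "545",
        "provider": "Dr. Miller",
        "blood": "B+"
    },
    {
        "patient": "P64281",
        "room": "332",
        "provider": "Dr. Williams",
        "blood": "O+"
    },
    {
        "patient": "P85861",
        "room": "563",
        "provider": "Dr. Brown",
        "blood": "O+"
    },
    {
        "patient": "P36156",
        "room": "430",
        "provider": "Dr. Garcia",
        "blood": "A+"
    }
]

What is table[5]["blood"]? "A+"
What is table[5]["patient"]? "P36156"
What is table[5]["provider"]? "Dr. Garcia"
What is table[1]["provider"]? "Dr. Johnson"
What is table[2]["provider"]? "Dr. Miller"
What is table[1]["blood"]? "AB+"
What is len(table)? 6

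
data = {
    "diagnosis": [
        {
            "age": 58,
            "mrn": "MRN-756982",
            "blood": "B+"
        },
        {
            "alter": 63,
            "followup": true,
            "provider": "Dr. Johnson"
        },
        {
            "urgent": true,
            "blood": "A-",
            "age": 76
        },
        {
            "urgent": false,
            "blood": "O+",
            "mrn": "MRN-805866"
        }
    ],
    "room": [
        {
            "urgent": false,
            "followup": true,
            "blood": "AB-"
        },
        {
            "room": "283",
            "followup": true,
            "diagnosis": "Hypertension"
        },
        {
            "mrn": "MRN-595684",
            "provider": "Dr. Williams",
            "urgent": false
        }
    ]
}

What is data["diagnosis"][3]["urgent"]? False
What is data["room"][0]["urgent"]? False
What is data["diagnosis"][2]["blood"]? "A-"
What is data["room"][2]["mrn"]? "MRN-595684"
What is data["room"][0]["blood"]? "AB-"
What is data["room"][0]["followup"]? True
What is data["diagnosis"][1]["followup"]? True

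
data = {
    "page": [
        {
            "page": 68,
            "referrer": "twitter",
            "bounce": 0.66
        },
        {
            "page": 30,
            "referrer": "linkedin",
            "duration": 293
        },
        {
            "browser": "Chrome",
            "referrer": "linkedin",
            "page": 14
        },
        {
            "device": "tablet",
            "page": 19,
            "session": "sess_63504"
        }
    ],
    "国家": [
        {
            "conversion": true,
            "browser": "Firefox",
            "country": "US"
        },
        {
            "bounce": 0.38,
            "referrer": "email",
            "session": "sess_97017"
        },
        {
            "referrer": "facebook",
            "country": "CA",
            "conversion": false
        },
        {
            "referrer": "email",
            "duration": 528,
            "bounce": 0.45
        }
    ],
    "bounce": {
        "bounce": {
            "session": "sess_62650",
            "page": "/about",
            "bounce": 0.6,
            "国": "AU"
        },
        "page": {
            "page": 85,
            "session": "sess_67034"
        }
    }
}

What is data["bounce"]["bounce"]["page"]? "/about"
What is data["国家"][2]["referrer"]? "facebook"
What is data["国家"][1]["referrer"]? "email"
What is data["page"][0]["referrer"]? "twitter"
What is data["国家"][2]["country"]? "CA"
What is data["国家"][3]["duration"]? 528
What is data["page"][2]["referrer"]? "linkedin"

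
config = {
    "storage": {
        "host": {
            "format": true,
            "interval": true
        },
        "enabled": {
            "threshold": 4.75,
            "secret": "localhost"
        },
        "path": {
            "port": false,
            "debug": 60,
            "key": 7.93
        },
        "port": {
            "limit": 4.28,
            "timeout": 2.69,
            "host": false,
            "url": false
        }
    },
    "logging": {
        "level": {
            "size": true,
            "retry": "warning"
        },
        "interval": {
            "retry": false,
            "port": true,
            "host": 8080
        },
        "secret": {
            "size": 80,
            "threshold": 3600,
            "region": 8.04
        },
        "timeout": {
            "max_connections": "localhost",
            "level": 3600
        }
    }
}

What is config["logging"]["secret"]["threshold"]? 3600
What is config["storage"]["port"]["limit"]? 4.28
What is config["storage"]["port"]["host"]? False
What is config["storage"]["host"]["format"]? True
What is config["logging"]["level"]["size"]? True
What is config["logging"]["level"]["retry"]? "warning"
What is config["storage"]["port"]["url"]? False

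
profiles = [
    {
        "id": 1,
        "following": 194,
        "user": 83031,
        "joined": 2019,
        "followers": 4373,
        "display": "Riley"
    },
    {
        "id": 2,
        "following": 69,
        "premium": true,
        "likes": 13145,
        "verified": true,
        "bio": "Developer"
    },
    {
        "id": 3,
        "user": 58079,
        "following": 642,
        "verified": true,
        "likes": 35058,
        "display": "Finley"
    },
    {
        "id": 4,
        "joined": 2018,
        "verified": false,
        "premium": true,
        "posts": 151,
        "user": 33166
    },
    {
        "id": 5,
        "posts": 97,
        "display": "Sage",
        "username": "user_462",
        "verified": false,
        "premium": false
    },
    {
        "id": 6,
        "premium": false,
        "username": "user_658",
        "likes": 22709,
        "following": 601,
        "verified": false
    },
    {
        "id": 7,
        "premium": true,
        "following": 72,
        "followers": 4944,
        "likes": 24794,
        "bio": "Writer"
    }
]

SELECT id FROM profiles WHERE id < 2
[1]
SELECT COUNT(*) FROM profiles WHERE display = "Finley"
1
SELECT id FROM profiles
[1, 2, 3, 4, 5, 6, 7]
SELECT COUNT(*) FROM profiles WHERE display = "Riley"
1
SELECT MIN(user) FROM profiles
33166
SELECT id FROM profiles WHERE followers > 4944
[]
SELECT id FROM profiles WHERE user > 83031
[]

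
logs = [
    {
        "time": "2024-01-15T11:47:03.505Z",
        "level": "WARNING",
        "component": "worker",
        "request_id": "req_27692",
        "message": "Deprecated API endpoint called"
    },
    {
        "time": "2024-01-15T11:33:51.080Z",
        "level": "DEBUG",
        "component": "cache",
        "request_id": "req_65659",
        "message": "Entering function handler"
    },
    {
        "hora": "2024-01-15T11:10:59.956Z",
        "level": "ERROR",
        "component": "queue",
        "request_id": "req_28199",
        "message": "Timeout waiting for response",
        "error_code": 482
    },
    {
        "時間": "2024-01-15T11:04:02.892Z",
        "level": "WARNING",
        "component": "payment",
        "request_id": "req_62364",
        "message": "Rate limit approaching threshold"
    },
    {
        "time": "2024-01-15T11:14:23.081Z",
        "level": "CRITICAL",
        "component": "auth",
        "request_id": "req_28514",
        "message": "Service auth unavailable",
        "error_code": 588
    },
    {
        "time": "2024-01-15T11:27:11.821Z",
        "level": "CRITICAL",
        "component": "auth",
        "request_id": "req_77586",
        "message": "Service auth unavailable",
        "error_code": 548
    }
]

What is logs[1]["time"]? "2024-01-15T11:33:51.080Z"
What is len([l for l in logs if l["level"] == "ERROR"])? 1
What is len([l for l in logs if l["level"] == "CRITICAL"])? 2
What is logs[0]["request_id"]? "req_27692"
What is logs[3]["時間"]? "2024-01-15T11:04:02.892Z"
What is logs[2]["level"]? "ERROR"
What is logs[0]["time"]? "2024-01-15T11:47:03.505Z"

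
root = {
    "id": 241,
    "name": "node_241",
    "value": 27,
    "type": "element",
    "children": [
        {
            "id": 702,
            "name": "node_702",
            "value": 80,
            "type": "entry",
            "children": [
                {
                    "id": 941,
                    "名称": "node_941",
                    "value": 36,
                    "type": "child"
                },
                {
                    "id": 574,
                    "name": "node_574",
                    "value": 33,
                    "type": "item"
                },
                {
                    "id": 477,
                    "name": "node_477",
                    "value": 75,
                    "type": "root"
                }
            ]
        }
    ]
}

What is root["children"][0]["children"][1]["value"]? 33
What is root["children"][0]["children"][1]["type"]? "item"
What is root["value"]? 27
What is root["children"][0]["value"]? 80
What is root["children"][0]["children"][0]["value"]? 36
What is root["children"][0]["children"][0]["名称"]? "node_941"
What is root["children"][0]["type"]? "entry"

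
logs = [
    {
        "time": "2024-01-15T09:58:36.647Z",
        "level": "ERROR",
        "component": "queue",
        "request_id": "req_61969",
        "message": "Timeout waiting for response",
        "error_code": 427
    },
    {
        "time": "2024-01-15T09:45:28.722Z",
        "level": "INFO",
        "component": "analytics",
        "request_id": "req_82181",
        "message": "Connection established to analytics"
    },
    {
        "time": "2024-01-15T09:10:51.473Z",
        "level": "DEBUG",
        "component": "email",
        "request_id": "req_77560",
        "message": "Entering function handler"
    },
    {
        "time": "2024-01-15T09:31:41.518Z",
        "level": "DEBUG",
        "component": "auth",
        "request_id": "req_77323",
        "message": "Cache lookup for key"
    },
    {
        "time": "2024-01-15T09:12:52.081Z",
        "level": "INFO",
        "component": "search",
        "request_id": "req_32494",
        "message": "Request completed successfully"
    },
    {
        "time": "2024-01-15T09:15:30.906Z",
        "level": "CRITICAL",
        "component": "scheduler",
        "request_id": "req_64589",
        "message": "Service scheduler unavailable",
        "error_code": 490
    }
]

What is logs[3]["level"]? "DEBUG"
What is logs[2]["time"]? "2024-01-15T09:10:51.473Z"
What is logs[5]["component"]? "scheduler"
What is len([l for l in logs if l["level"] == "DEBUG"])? 2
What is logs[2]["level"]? "DEBUG"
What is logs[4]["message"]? "Request completed successfully"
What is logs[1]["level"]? "INFO"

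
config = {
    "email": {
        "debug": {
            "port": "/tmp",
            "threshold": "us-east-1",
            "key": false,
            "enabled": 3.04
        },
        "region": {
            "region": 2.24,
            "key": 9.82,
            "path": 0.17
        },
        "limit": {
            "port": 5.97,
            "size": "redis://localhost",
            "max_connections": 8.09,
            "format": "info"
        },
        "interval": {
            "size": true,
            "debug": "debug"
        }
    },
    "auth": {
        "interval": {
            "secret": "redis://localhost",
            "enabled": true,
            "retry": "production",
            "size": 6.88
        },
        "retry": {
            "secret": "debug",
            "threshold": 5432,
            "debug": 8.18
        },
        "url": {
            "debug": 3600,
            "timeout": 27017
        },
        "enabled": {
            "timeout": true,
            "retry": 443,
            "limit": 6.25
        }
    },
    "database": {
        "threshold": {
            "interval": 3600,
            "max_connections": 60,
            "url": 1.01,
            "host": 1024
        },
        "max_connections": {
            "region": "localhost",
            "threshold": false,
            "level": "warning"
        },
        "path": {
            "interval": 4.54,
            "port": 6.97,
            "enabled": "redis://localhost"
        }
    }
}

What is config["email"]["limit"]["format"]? "info"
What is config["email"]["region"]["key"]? 9.82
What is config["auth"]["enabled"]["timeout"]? True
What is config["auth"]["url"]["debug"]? 3600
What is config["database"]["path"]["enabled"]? "redis://localhost"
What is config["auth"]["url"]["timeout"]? 27017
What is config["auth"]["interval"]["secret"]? "redis://localhost"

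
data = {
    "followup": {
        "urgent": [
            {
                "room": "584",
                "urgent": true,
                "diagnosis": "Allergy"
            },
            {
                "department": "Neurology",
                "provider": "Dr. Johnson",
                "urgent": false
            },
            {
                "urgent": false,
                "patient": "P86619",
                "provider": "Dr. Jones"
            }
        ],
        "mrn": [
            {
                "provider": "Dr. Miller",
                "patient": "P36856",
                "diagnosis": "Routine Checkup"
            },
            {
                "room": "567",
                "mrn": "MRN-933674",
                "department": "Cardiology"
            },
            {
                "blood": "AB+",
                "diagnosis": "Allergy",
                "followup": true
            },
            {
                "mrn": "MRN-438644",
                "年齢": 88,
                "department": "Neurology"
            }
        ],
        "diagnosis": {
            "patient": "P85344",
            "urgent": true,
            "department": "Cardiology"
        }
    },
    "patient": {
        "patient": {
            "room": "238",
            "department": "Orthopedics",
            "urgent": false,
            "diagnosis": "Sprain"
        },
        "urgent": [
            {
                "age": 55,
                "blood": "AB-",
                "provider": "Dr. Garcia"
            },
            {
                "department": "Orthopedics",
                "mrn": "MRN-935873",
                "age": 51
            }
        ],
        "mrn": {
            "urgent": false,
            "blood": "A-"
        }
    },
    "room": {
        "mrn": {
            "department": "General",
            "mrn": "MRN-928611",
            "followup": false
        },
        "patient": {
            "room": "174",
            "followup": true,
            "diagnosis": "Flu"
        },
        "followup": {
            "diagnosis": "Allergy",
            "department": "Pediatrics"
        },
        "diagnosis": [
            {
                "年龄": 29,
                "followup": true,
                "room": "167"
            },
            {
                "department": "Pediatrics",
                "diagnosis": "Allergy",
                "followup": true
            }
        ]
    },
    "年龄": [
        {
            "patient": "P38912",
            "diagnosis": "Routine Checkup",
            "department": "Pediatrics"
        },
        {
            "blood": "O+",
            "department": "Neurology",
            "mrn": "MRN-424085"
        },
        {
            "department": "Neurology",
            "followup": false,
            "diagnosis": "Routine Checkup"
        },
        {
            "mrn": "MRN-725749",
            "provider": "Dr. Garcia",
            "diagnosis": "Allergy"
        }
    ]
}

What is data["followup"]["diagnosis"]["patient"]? "P85344"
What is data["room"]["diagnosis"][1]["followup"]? True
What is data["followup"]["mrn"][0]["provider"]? "Dr. Miller"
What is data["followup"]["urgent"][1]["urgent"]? False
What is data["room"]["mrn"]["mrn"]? "MRN-928611"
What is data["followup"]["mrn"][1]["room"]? "567"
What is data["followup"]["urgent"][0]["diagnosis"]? "Allergy"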